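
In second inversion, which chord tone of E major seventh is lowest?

B

E major seventh is E–G#–B–D#. Second inversion places the fifth in the bass: B.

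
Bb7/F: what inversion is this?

Bb7/F means Bb dominant seventh with F in the bass. F is the fifth of Bb dominant seventh (Bb–D–F–Ab), so this is second inversion.

second inversion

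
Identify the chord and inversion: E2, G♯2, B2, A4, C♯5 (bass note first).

A major ninth, second inversion

The distinct note names are E, G#, B, A, C#. Stacked in thirds they read A–C#–E–G#–B, which is a major ninth chord on A.
The lowest note is E, the fifth of the chord, so this is second inversion.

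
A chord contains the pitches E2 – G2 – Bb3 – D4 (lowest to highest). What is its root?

Reordering E, G, Bb, D into stacked thirds gives E–G–Bb–D; the bottom of that stack, E, is the root.

E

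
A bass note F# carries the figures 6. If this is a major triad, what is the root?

D

The figures 6 mean the third of the chord is in the bass. If F# is the third of a major triad, the root is D (chord tones D–F#–A).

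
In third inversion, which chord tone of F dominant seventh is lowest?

F dominant seventh is F–A–C–Eb. Third inversion places the seventh in the bass: Eb.

Eb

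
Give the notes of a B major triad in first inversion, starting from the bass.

D#, F#, B

B major is B–D#–F#. First inversion puts the third (D#) in the bass, with the remaining tones above: D#, F#, B.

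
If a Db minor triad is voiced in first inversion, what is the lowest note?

Fb

The third of Db minor (Db–Fb–Ab) is Fb; that is the bass in first inversion.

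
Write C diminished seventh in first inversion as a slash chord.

First inversion of C diminished seventh has the third (Eb) in the bass. As a slash chord: Cdim7/Eb.

Cdim7/Eb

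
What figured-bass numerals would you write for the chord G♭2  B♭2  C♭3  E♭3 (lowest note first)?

4/3

The notes Gb, Bb, Cb, Eb stack in thirds as Cb–Eb–Gb–Bb — a Cb major seventh chord. The bass Gb is the fifth, so this is second inversion: figured 4/3.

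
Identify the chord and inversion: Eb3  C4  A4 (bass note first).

The distinct note names are Eb, C, A. Stacked in thirds they read A–C–Eb, which is a diminished triad on A.
Eb is the fifth of A diminished; fifth in the bass means second inversion (figured bass 6/4).

A diminished, second inversion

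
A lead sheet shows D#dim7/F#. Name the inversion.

first inversion

D#dim7/F# means D# diminished seventh with F# in the bass. F# is the third of D# diminished seventh (D#–F#–A–C), so this is first inversion.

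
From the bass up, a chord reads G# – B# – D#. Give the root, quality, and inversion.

Reducing to letter names: G#, B#, D#. These stack in thirds as G#–B#–D# — a G# major triad.
With the root (G#) in the bass, the chord is in root position (figured bass 5/3).

G# major, root position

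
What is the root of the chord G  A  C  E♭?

A

Reordering G, A, C, Eb into stacked thirds gives A–C–Eb–G; the bottom of that stack, A, is the root.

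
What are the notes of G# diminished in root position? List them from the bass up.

G#, B, D

Spelling G# diminished: G#–B–D. In root position the root is bass, giving G#, B, D from the bottom.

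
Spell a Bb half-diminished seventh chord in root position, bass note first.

Bb, Db, Fb, Ab

The chord tones are Bb–Db–Fb–Ab. With the root (Bb) lowest for root position: Bb, Db, Fb, Ab.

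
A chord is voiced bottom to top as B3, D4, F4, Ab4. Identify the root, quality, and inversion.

The distinct note names are B, D, F, Ab. Stacked in thirds they read B–D–F–Ab, which is a diminished seventh chord on B.
B is the root of B diminished seventh; root in the bass means root position (figured bass 7).

B diminished seventh, root position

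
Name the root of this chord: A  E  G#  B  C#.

A

Reordering A, E, G#, B, C# into stacked thirds gives A–C#–E–G#–B; the bottom of that stack, A, is the root.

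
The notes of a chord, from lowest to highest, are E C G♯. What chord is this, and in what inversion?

C augmented, first inversion

The distinct note names are E, C, G#. Stacked in thirds they read C–E–G#, which is an augmented triad on C.
The lowest note is E, the third of the chord, so this is first inversion (figured bass 6).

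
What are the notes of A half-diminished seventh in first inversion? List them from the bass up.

C, Eb, G, A

The chord tones are A–C–Eb–G. With the third (C) lowest for first inversion: C, Eb, G, A.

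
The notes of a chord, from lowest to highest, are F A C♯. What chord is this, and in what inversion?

The pitch classes F, A, C# arrange in thirds as F–A–C#: an F augmented triad.
F is the root of F augmented; root in the bass means root position (figured bass 5/3).

F augmented, root position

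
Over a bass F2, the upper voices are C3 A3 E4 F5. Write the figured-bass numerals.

7

The notes F, C, A, E stack in thirds as F–A–C–E — an F major seventh chord. The bass F is the root, so this is root position: figured 7.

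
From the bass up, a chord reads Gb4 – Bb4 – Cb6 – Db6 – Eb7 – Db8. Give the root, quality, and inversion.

Reducing to letter names: Gb, Bb, Cb, Db, Eb. These stack in thirds as Cb–Eb–Gb–Bb–Db — a Cb major ninth chord.
Gb is the fifth of Cb major ninth; fifth in the bass means second inversion.

Cb major ninth, second inversion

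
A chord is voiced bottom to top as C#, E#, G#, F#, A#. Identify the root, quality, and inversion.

F# major ninth, second inversion

The pitch classes C#, E#, G#, F#, A# arrange in thirds as F#–A#–C#–E#–G#: an F# major ninth chord.
C# is the fifth of F# major ninth; fifth in the bass means second inversion.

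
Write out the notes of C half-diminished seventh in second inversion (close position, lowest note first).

Spelling C half-diminished seventh: C–Eb–Gb–Bb. In second inversion the fifth is bass, giving Gb, Bb, C, Eb from the bottom.

Gb, Bb, C, Eb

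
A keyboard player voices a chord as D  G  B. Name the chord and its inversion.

G major, second inversion

The distinct note names are D, G, B. Stacked in thirds they read G–B–D, which is a major triad on G.
D is the fifth of G major; fifth in the bass means second inversion (figured bass 6/4).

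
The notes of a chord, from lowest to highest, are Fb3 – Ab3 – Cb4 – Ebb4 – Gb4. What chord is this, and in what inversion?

Fb dominant ninth, root position

Reducing to letter names: Fb, Ab, Cb, Ebb, Gb. These stack in thirds as Fb–Ab–Cb–Ebb–Gb — an Fb dominant ninth chord.
The lowest note is Fb, the root of the chord, so this is root position.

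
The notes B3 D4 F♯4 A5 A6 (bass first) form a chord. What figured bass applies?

The notes B, D, F#, A stack in thirds as B–D–F#–A — a B minor seventh chord. The bass B is the root, so this is root position: figured 7.

7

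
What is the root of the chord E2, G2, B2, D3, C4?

Reordering E, G, B, D, C into stacked thirds gives C–E–G–B–D; the bottom of that stack, C, is the root.

C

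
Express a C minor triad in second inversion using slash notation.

Second inversion of C minor has the fifth (G) in the bass. As a slash chord: Cm/G.

Cm/G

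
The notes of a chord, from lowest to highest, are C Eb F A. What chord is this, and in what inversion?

Reducing to letter names: C, Eb, F, A. These stack in thirds as F–A–C–Eb — an F dominant seventh chord.
With the fifth (C) in the bass, the chord is in second inversion (figured bass 4/3).

F dominant seventh, second inversion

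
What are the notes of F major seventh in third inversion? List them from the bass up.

E, F, A, C

The chord tones are F–A–C–E. With the seventh (E) lowest for third inversion: E, F, A, C.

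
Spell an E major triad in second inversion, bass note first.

B, E, G#

The chord tones are E–G#–B. With the fifth (B) lowest for second inversion: B, E, G#.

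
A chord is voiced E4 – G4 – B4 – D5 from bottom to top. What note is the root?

E

The distinct letter names are E, G, B, D. Arranged as a stack of thirds they read E–G–B–D, so E is the root (an E minor seventh chord).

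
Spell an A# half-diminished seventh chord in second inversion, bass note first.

A# half-diminished seventh is A#–C#–E–G#. Second inversion puts the fifth (E) in the bass, with the remaining tones above: E, G#, A#, C#.

E, G#, A#, C#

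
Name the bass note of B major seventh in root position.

In root position the root is lowest. For B major seventh (B–D#–F#–A#) that is B.

B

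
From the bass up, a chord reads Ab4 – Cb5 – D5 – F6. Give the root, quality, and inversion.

The distinct note names are Ab, Cb, D, F. Stacked in thirds they read D–F–Ab–Cb, which is a diminished seventh chord on D.
The lowest note is Ab, the fifth of the chord, so this is second inversion (figured bass 4/3).

D diminished seventh, second inversion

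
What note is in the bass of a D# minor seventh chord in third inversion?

C#

D# minor seventh is D#–F#–A#–C#. Third inversion places the seventh in the bass: C#.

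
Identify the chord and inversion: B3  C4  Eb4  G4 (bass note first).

C minor-major seventh, third inversion

Reducing to letter names: B, C, Eb, G. These stack in thirds as C–Eb–G–B — a C minor-major seventh chord.
B is the seventh of C minor-major seventh; seventh in the bass means third inversion (figured bass 4/2).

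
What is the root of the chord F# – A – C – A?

F#

F#, A, C are the tones of an F# diminished triad (F#–A–C), making F# the root.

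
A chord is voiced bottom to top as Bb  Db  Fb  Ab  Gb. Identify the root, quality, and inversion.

The pitch classes Bb, Db, Fb, Ab, Gb arrange in thirds as Gb–Bb–Db–Fb–Ab: a Gb dominant ninth chord.
With the third (Bb) in the bass, the chord is in first inversion.

Gb dominant ninth, first inversion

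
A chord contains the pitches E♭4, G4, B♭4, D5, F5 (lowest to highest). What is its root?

Eb

The distinct letter names are Eb, G, Bb, D, F. Arranged as a stack of thirds they read Eb–G–Bb–D–F, so Eb is the root (an Eb major ninth chord).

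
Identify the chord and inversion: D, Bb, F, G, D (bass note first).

The pitch classes D, Bb, F, G arrange in thirds as G–Bb–D–F: a G minor seventh chord.
D is the fifth of G minor seventh; fifth in the bass means second inversion (figured bass 4/3).

G minor seventh, second inversion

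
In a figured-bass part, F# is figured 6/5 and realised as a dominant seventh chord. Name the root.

D

The figures 6/5 mean the third of the chord is in the bass. If F# is the third of a dominant seventh chord, the root is D (chord tones D–F#–A–C).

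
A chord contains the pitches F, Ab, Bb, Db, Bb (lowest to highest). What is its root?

F, Ab, Bb, Db are the tones of a Bb minor seventh chord (Bb–Db–F–Ab), making Bb the root.

Bb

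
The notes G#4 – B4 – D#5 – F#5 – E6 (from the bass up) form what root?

Reordering G#, B, D#, F#, E into stacked thirds gives E–G#–B–D#–F#; the bottom of that stack, E, is the root.

E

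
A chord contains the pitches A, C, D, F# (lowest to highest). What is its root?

A, C, D, F# are the tones of a D dominant seventh chord (D–F#–A–C), making D the root.

D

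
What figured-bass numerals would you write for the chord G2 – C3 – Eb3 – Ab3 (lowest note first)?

4/2

The notes G, C, Eb, Ab stack in thirds as Ab–C–Eb–G — an Ab major seventh chord. The bass G is the seventh, so this is third inversion: figured 4/2.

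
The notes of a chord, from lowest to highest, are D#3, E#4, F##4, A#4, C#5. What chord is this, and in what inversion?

Reducing to letter names: D#, E#, F##, A#, C#. These stack in thirds as D#–F##–A#–C#–E# — a D# dominant ninth chord.
The lowest note is D#, the root of the chord, so this is root position.

D# dominant ninth, root position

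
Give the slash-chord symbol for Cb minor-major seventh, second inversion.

Cbm(maj7)/Gb

Second inversion of Cb minor-major seventh has the fifth (Gb) in the bass. As a slash chord: Cbm(maj7)/Gb.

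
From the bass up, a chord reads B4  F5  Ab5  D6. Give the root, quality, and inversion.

The distinct note names are B, F, Ab, D. Stacked in thirds they read B–D–F–Ab, which is a diminished seventh chord on B.
With the root (B) in the bass, the chord is in root position (figured bass 7).

B diminished seventh, root position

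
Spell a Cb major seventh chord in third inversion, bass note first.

The chord tones are Cb–Eb–Gb–Bb. With the seventh (Bb) lowest for third inversion: Bb, Cb, Eb, Gb.

Bb, Cb, Eb, Gb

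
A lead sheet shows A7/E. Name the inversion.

second inversion

A7/E means A dominant seventh with E in the bass. E is the fifth of A dominant seventh (A–C#–E–G), so this is second inversion.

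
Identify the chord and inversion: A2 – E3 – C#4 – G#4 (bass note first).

A major seventh, root position

Reducing to letter names: A, E, C#, G#. These stack in thirds as A–C#–E–G# — an A major seventh chord.
A is the root of A major seventh; root in the bass means root position (figured bass 7).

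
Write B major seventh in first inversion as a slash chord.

First inversion of B major seventh has the third (D#) in the bass. As a slash chord: Bmaj7/D#.

Bmaj7/D#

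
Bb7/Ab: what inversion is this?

Bb7/Ab means Bb dominant seventh with Ab in the bass. Ab is the seventh of Bb dominant seventh (Bb–D–F–Ab), so this is third inversion.

third inversion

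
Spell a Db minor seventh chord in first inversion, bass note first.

Fb, Ab, Cb, Db

Db minor seventh is Db–Fb–Ab–Cb. First inversion puts the third (Fb) in the bass, with the remaining tones above: Fb, Ab, Cb, Db.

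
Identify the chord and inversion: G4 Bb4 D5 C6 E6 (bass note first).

The pitch classes G, Bb, D, C, E arrange in thirds as C–E–G–Bb–D: a C dominant ninth chord.
With the fifth (G) in the bass, the chord is in second inversion.

C dominant ninth, second inversion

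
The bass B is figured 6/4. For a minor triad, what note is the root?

The figures 6/4 mean the fifth of the chord is in the bass. If B is the fifth of a minor triad, the root is E (chord tones E–G–B).

E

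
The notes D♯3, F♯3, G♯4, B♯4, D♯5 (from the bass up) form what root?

G#

The distinct letter names are D#, F#, G#, B#. Arranged as a stack of thirds they read G#–B#–D#–F#, so G# is the root (a G# dominant seventh chord).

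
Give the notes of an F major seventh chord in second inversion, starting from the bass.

C, E, F, A

F major seventh is F–A–C–E. Second inversion puts the fifth (C) in the bass, with the remaining tones above: C, E, F, A.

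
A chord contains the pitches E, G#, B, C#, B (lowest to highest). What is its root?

C#

The distinct letter names are E, G#, B, C#. Arranged as a stack of thirds they read C#–E–G#–B, so C# is the root (a C# minor seventh chord).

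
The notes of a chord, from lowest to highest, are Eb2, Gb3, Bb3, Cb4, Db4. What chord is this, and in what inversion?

Reducing to letter names: Eb, Gb, Bb, Cb, Db. These stack in thirds as Cb–Eb–Gb–Bb–Db — a Cb major ninth chord.
Eb is the third of Cb major ninth; third in the bass means first inversion.

Cb major ninth, first inversion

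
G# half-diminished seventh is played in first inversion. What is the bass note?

G# half-diminished seventh is G#–B–D–F#. First inversion places the third in the bass: B.

B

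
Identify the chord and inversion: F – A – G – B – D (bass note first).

G dominant ninth, third inversion

The pitch classes F, A, G, B, D arrange in thirds as G–B–D–F–A: a G dominant ninth chord.
The lowest note is F, the seventh of the chord, so this is third inversion.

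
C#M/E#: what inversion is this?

first inversion

C#M/E# means C# major with E# in the bass. E# is the third of C# major (C#–E#–G#), so this is first inversion.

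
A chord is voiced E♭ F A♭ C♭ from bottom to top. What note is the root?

The distinct letter names are Eb, F, Ab, Cb. Arranged as a stack of thirds they read F–Ab–Cb–Eb, so F is the root (an F half-diminished seventh chord).

F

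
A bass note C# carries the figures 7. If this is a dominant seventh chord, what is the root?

The figures 7 mean the root of the chord is in the bass. If C# is the root of a dominant seventh chord, the root is C# (chord tones C#–E#–G#–B).

C#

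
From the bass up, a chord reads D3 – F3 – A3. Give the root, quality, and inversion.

D minor, root position

Reducing to letter names: D, F, A. These stack in thirds as D–F–A — a D minor triad.
With the root (D) in the bass, the chord is in root position (figured bass 5/3).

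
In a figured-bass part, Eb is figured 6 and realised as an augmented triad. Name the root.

Cb

The figures 6 mean the third of the chord is in the bass. If Eb is the third of an augmented triad, the root is Cb (chord tones Cb–Eb–G).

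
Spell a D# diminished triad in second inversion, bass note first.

Spelling D# diminished: D#–F#–A. In second inversion the fifth is bass, giving A, D#, F# from the bottom.

A, D#, F#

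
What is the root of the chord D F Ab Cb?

D

Reordering D, F, Ab, Cb into stacked thirds gives D–F–Ab–Cb; the bottom of that stack, D, is the root.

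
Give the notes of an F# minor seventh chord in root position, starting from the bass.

F#, A, C#, E

Spelling F# minor seventh: F#–A–C#–E. In root position the root is bass, giving F#, A, C#, E from the bottom.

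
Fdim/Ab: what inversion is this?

first inversion

Fdim/Ab means F diminished with Ab in the bass. Ab is the third of F diminished (F–Ab–Cb), so this is first inversion.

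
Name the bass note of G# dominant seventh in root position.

G# dominant seventh is G#–B#–D#–F#. Root position places the root in the bass: G#.

G#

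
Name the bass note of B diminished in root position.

In root position the root is lowest. For B diminished (B–D–F) that is B.

B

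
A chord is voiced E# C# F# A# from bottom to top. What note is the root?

F#

The distinct letter names are E#, C#, F#, A#. Arranged as a stack of thirds they read F#–A#–C#–E#, so F# is the root (an F# major seventh chord).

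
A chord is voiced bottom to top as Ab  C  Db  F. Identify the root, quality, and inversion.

Db major seventh, second inversion

The distinct note names are Ab, C, Db, F. Stacked in thirds they read Db–F–Ab–C, which is a major seventh chord on Db.
The lowest note is Ab, the fifth of the chord, so this is second inversion (figured bass 4/3).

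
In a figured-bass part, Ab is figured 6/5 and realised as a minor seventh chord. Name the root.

F

The figures 6/5 mean the third of the chord is in the bass. If Ab is the third of a minor seventh chord, the root is F (chord tones F–Ab–C–Eb).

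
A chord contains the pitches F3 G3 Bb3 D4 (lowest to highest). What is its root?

G

F, G, Bb, D are the tones of a G minor seventh chord (G–Bb–D–F), making G the root.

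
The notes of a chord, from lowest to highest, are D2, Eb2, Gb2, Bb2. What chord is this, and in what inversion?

The pitch classes D, Eb, Gb, Bb arrange in thirds as Eb–Gb–Bb–D: an Eb minor-major seventh chord.
With the seventh (D) in the bass, the chord is in third inversion (figured bass 4/2).

Eb minor-major seventh, third inversion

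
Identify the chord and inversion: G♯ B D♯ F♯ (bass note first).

G# minor seventh, root position

The distinct note names are G#, B, D#, F#. Stacked in thirds they read G#–B–D#–F#, which is a minor seventh chord on G#.
With the root (G#) in the bass, the chord is in root position (figured bass 7).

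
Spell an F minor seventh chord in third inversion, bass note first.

F minor seventh is F–Ab–C–Eb. Third inversion puts the seventh (Eb) in the bass, with the remaining tones above: Eb, F, Ab, C.

Eb, F, Ab, C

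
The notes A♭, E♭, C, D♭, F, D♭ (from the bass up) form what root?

Db

Ab, Eb, C, Db, F are the tones of a Db major ninth chord (Db–F–Ab–C–Eb), making Db the root.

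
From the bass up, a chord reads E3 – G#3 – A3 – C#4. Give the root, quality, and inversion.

A major seventh, second inversion

Reducing to letter names: E, G#, A, C#. These stack in thirds as A–C#–E–G# — an A major seventh chord.
E is the fifth of A major seventh; fifth in the bass means second inversion (figured bass 4/3).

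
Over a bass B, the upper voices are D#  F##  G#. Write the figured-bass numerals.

The notes B, D#, F##, G# stack in thirds as G#–B–D#–F## — a G# minor-major seventh chord. The bass B is the third, so this is first inversion: figured 6/5.

6/5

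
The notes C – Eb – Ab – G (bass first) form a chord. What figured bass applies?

6/5

The notes C, Eb, Ab, G stack in thirds as Ab–C–Eb–G — an Ab major seventh chord. The bass C is the third, so this is first inversion: figured 6/5.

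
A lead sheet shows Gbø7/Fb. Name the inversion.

third inversion

Gbø7/Fb means Gb half-diminished seventh with Fb in the bass. Fb is the seventh of Gb half-diminished seventh (Gb–Bbb–Dbb–Fb), so this is third inversion.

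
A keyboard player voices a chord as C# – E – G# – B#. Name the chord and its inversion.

Reducing to letter names: C#, E, G#, B#. These stack in thirds as C#–E–G#–B# — a C# minor-major seventh chord.
The lowest note is C#, the root of the chord, so this is root position (figured bass 7).

C# minor-major seventh, root position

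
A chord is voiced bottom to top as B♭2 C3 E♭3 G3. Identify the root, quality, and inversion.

C minor seventh, third inversion

The distinct note names are Bb, C, Eb, G. Stacked in thirds they read C–Eb–G–Bb, which is a minor seventh chord on C.
With the seventh (Bb) in the bass, the chord is in third inversion (figured bass 4/2).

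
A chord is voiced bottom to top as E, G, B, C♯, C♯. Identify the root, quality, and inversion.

C# half-diminished seventh, first inversion

The pitch classes E, G, B, C# arrange in thirds as C#–E–G–B: a C# half-diminished seventh chord.
The lowest note is E, the third of the chord, so this is first inversion (figured bass 6/5).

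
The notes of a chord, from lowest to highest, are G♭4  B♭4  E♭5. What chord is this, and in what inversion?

Reducing to letter names: Gb, Bb, Eb. These stack in thirds as Eb–Gb–Bb — an Eb minor triad.
With the third (Gb) in the bass, the chord is in first inversion (figured bass 6).

Eb minor, first inversion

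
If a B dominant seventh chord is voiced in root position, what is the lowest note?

B

In root position the root is lowest. For B dominant seventh (B–D#–F#–A) that is B.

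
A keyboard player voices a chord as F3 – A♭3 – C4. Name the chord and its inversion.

F minor, root position

The distinct note names are F, Ab, C. Stacked in thirds they read F–Ab–C, which is a minor triad on F.
F is the root of F minor; root in the bass means root position (figured bass 5/3).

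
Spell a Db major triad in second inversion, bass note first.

Ab, Db, F

The chord tones are Db–F–Ab. With the fifth (Ab) lowest for second inversion: Ab, Db, F.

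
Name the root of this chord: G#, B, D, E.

The distinct letter names are G#, B, D, E. Arranged as a stack of thirds they read E–G#–B–D, so E is the root (an E dominant seventh chord).

E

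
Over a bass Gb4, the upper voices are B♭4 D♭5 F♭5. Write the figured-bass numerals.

The notes Gb, Bb, Db, Fb stack in thirds as Gb–Bb–Db–Fb — a Gb dominant seventh chord. The bass Gb is the root, so this is root position: figured 7.

7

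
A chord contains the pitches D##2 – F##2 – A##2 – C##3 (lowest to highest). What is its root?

D##

Reordering D##, F##, A##, C## into stacked thirds gives D##–F##–A##–C##; the bottom of that stack, D##, is the root.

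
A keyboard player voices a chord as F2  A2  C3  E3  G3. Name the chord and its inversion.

The pitch classes F, A, C, E, G arrange in thirds as F–A–C–E–G: an F major ninth chord.
The lowest note is F, the root of the chord, so this is root position.

F major ninth, root position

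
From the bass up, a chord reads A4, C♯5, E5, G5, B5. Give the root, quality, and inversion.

Reducing to letter names: A, C#, E, G, B. These stack in thirds as A–C#–E–G–B — an A dominant ninth chord.
A is the root of A dominant ninth; root in the bass means root position.

A dominant ninth, root position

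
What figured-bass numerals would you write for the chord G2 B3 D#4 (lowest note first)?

The notes G, B, D# stack in thirds as G–B–D# — a G augmented triad. The bass G is the root, so this is root position: figured 5/3.

5/3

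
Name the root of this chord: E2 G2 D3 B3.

E

E, G, D, B are the tones of an E minor seventh chord (E–G–B–D), making E the root.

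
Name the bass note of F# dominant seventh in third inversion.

In third inversion the seventh is lowest. For F# dominant seventh (F#–A#–C#–E) that is E.

E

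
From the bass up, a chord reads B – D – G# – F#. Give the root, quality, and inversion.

G# half-diminished seventh, first inversion

The distinct note names are B, D, G#, F#. Stacked in thirds they read G#–B–D–F#, which is a half-diminished seventh chord on G#.
B is the third of G# half-diminished seventh; third in the bass means first inversion (figured bass 6/5).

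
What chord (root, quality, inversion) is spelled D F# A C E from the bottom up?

D dominant ninth, root position

Reducing to letter names: D, F#, A, C, E. These stack in thirds as D–F#–A–C–E — a D dominant ninth chord.
With the root (D) in the bass, the chord is in root position.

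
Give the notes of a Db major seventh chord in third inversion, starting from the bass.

C, Db, F, Ab

Spelling Db major seventh: Db–F–Ab–C. In third inversion the seventh is bass, giving C, Db, F, Ab from the bottom.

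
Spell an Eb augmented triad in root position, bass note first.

Eb, G, B

Spelling Eb augmented: Eb–G–B. In root position the root is bass, giving Eb, G, B from the bottom.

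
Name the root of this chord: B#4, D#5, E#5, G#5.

B#, D#, E#, G# are the tones of an E# minor seventh chord (E#–G#–B#–D#), making E# the root.

E#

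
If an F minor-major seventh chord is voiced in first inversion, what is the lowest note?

The third of F minor-major seventh (F–Ab–C–E) is Ab; that is the bass in first inversion.

Ab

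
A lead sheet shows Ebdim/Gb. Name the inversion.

Ebdim/Gb means Eb diminished with Gb in the bass. Gb is the third of Eb diminished (Eb–Gb–Bbb), so this is first inversion.

first inversion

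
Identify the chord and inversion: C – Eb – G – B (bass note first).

The distinct note names are C, Eb, G, B. Stacked in thirds they read C–Eb–G–B, which is a minor-major seventh chord on C.
The lowest note is C, the root of the chord, so this is root position (figured bass 7).

C minor-major seventh, root position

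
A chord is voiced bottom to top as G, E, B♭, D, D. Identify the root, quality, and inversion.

E half-diminished seventh, first inversion

Reducing to letter names: G, E, Bb, D. These stack in thirds as E–G–Bb–D — an E half-diminished seventh chord.
With the third (G) in the bass, the chord is in first inversion (figured bass 6/5).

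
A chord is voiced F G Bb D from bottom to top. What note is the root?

G

F, G, Bb, D are the tones of a G minor seventh chord (G–Bb–D–F), making G the root.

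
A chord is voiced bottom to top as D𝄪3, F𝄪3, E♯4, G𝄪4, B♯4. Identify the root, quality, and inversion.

E# major ninth, third inversion

The distinct note names are D##, F##, E#, G##, B#. Stacked in thirds they read E#–G##–B#–D##–F##, which is a major ninth chord on E#.
D## is the seventh of E# major ninth; seventh in the bass means third inversion.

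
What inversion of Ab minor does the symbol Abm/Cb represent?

first inversion

Abm/Cb means Ab minor with Cb in the bass. Cb is the third of Ab minor (Ab–Cb–Eb), so this is first inversion.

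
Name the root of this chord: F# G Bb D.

Reordering F#, G, Bb, D into stacked thirds gives G–Bb–D–F#; the bottom of that stack, G, is the root.

G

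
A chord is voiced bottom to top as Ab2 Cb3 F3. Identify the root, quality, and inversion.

Reducing to letter names: Ab, Cb, F. These stack in thirds as F–Ab–Cb — an F diminished triad.
Ab is the third of F diminished; third in the bass means first inversion (figured bass 6).

F diminished, first inversion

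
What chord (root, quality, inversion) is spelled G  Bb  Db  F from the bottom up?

G half-diminished seventh, root position

Reducing to letter names: G, Bb, Db, F. These stack in thirds as G–Bb–Db–F — a G half-diminished seventh chord.
G is the root of G half-diminished seventh; root in the bass means root position (figured bass 7).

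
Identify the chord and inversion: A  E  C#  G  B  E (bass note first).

A dominant ninth, root position

The pitch classes A, E, C#, G, B arrange in thirds as A–C#–E–G–B: an A dominant ninth chord.
A is the root of A dominant ninth; root in the bass means root position.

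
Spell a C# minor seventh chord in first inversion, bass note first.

E, G#, B, C#

Spelling C# minor seventh: C#–E–G#–B. In first inversion the third is bass, giving E, G#, B, C# from the bottom.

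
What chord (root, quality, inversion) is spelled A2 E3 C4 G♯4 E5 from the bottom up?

A minor-major seventh, root position

Reducing to letter names: A, E, C, G#. These stack in thirds as A–C–E–G# — an A minor-major seventh chord.
A is the root of A minor-major seventh; root in the bass means root position (figured bass 7).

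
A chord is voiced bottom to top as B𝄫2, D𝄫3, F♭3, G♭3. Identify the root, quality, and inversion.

Reducing to letter names: Bbb, Dbb, Fb, Gb. These stack in thirds as Gb–Bbb–Dbb–Fb — a Gb half-diminished seventh chord.
The lowest note is Bbb, the third of the chord, so this is first inversion (figured bass 6/5).

Gb half-diminished seventh, first inversion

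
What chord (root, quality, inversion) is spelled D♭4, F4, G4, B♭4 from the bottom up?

G half-diminished seventh, second inversion

The distinct note names are Db, F, G, Bb. Stacked in thirds they read G–Bb–Db–F, which is a half-diminished seventh chord on G.
Db is the fifth of G half-diminished seventh; fifth in the bass means second inversion (figured bass 4/3).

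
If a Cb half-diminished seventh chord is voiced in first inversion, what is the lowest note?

Ebb

The third of Cb half-diminished seventh (Cb–Ebb–Gbb–Bbb) is Ebb; that is the bass in first inversion.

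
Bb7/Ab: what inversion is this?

third inversion

Bb7/Ab means Bb dominant seventh with Ab in the bass. Ab is the seventh of Bb dominant seventh (Bb–D–F–Ab), so this is third inversion.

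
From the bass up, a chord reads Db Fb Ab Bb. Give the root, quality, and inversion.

Reducing to letter names: Db, Fb, Ab, Bb. These stack in thirds as Bb–Db–Fb–Ab — a Bb half-diminished seventh chord.
Db is the third of Bb half-diminished seventh; third in the bass means first inversion (figured bass 6/5).

Bb half-diminished seventh, first inversion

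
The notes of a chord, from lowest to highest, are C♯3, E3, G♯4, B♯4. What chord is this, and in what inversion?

C# minor-major seventh, root position

The distinct note names are C#, E, G#, B#. Stacked in thirds they read C#–E–G#–B#, which is a minor-major seventh chord on C#.
The lowest note is C#, the root of the chord, so this is root position (figured bass 7).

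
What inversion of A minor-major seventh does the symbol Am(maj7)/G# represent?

Am(maj7)/G# means A minor-major seventh with G# in the bass. G# is the seventh of A minor-major seventh (A–C–E–G#), so this is third inversion.

third inversion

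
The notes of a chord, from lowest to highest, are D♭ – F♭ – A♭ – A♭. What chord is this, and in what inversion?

Db minor, root position

Reducing to letter names: Db, Fb, Ab. These stack in thirds as Db–Fb–Ab — a Db minor triad.
The lowest note is Db, the root of the chord, so this is root position (figured bass 5/3).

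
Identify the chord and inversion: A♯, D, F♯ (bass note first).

D augmented, second inversion

Reducing to letter names: A#, D, F#. These stack in thirds as D–F#–A# — a D augmented triad.
The lowest note is A#, the fifth of the chord, so this is second inversion (figured bass 6/4).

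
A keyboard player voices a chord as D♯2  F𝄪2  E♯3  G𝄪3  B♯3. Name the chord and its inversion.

E# dominant ninth, third inversion

The distinct note names are D#, F##, E#, G##, B#. Stacked in thirds they read E#–G##–B#–D#–F##, which is a dominant ninth chord on E#.
The lowest note is D#, the seventh of the chord, so this is third inversion.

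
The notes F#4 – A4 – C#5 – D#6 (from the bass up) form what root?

Reordering F#, A, C#, D# into stacked thirds gives D#–F#–A–C#; the bottom of that stack, D#, is the root.

D#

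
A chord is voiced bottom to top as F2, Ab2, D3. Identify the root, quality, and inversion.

The pitch classes F, Ab, D arrange in thirds as D–F–Ab: a D diminished triad.
F is the third of D diminished; third in the bass means first inversion (figured bass 6).

D diminished, first inversion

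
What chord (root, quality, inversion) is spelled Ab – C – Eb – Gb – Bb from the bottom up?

The distinct note names are Ab, C, Eb, Gb, Bb. Stacked in thirds they read Ab–C–Eb–Gb–Bb, which is a dominant ninth chord on Ab.
The lowest note is Ab, the root of the chord, so this is root position.

Ab dominant ninth, root position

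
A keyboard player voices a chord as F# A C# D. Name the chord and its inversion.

D major seventh, first inversion

Reducing to letter names: F#, A, C#, D. These stack in thirds as D–F#–A–C# — a D major seventh chord.
With the third (F#) in the bass, the chord is in first inversion (figured bass 6/5).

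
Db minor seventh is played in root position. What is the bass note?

Db

The root of Db minor seventh (Db–Fb–Ab–Cb) is Db; that is the bass in root position.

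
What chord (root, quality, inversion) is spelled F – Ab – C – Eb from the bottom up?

F minor seventh, root position

The pitch classes F, Ab, C, Eb arrange in thirds as F–Ab–C–Eb: an F minor seventh chord.
The lowest note is F, the root of the chord, so this is root position (figured bass 7).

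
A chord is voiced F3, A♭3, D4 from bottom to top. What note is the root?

D

The distinct letter names are F, Ab, D. Arranged as a stack of thirds they read D–F–Ab, so D is the root (a D diminished triad).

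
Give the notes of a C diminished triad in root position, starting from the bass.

Spelling C diminished: C–Eb–Gb. In root position the root is bass, giving C, Eb, Gb from the bottom.

C, Eb, Gb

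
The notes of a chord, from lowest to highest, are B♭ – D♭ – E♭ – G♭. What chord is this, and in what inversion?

The distinct note names are Bb, Db, Eb, Gb. Stacked in thirds they read Eb–Gb–Bb–Db, which is a minor seventh chord on Eb.
Bb is the fifth of Eb minor seventh; fifth in the bass means second inversion (figured bass 4/3).

Eb minor seventh, second inversion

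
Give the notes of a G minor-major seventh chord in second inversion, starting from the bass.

D, F#, G, Bb

The chord tones are G–Bb–D–F#. With the fifth (D) lowest for second inversion: D, F#, G, Bb.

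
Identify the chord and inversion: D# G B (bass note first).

G augmented, second inversion

The distinct note names are D#, G, B. Stacked in thirds they read G–B–D#, which is an augmented triad on G.
D# is the fifth of G augmented; fifth in the bass means second inversion (figured bass 6/4).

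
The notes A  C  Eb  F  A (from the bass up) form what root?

F

Reordering A, C, Eb, F into stacked thirds gives F–A–C–Eb; the bottom of that stack, F, is the root.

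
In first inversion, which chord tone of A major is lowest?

In first inversion the third is lowest. For A major (A–C#–E) that is C#.

C#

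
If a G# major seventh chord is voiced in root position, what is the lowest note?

G#

In root position the root is lowest. For G# major seventh (G#–B#–D#–F##) that is G#.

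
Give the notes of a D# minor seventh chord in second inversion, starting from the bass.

The chord tones are D#–F#–A#–C#. With the fifth (A#) lowest for second inversion: A#, C#, D#, F#.

A#, C#, D#, F#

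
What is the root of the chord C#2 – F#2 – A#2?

F#

Reordering C#, F#, A# into stacked thirds gives F#–A#–C#; the bottom of that stack, F#, is the root.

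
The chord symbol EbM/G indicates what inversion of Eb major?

first inversion

EbM/G means Eb major with G in the bass. G is the third of Eb major (Eb–G–Bb), so this is first inversion.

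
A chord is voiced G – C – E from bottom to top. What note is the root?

C

G, C, E are the tones of a C major triad (C–E–G), making C the root.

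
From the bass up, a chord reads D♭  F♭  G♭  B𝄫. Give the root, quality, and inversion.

Reducing to letter names: Db, Fb, Gb, Bbb. These stack in thirds as Gb–Bbb–Db–Fb — a Gb minor seventh chord.
With the fifth (Db) in the bass, the chord is in second inversion (figured bass 4/3).

Gb minor seventh, second inversion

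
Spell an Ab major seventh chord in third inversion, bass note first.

G, Ab, C, Eb

The chord tones are Ab–C–Eb–G. With the seventh (G) lowest for third inversion: G, Ab, C, Eb.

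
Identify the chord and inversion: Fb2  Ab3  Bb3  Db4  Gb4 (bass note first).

Gb dominant ninth, third inversion

The pitch classes Fb, Ab, Bb, Db, Gb arrange in thirds as Gb–Bb–Db–Fb–Ab: a Gb dominant ninth chord.
The lowest note is Fb, the seventh of the chord, so this is third inversion.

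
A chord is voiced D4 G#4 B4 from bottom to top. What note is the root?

G#

Reordering D, G#, B into stacked thirds gives G#–B–D; the bottom of that stack, G#, is the root.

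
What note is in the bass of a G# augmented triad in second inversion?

In second inversion the fifth is lowest. For G# augmented (G#–B#–D##) that is D##.

D##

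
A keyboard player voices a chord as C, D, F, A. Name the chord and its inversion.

D minor seventh, third inversion

The distinct note names are C, D, F, A. Stacked in thirds they read D–F–A–C, which is a minor seventh chord on D.
C is the seventh of D minor seventh; seventh in the bass means third inversion (figured bass 4/2).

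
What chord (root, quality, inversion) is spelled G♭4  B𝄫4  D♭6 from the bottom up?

Reducing to letter names: Gb, Bbb, Db. These stack in thirds as Gb–Bbb–Db — a Gb minor triad.
With the root (Gb) in the bass, the chord is in root position (figured bass 5/3).

Gb minor, root position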